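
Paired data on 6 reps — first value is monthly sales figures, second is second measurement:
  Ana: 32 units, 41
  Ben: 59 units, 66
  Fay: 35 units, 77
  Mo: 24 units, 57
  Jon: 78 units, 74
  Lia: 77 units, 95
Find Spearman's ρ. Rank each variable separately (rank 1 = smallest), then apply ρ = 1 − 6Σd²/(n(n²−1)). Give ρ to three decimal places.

Ranks of variable 1: 2, 4, 3, 1, 6, 5
Ranks of variable 2: 1, 3, 5, 2, 4, 6
d = r₁ − r₂: 1, 1, -2, -1, 2, -1
d²: 1, 1, 4, 1, 4, 1; Σd² = 12
ρ = 1 − 6·12/(6·35) = 1 − 72/210 = 0.657

0.657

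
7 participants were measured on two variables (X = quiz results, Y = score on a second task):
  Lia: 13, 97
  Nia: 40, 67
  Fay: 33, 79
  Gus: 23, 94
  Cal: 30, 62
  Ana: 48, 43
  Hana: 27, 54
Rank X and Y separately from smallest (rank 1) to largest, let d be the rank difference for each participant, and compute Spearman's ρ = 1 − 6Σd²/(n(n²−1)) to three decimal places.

Ranks of variable 1: 1, 6, 5, 2, 4, 7, 3
Ranks of variable 2: 7, 4, 5, 6, 3, 1, 2
d = r₁ − r₂: -6, 2, 0, -4, 1, 6, 1
d²: 36, 4, 0, 16, 1, 36, 1; Σd² = 94
ρ = 1 − 6·94/(7·48) = 1 − 564/336 = -0.679

-0.679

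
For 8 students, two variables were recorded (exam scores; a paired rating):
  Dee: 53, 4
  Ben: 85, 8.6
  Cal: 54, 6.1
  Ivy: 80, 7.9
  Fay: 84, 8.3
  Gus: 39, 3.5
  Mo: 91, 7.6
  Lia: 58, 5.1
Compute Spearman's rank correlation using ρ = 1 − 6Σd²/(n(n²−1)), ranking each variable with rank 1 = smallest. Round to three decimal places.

Ranks of variable 1: 2, 7, 3, 5, 6, 1, 8, 4
Ranks of variable 2: 2, 8, 4, 6, 7, 1, 5, 3
d = r₁ − r₂: 0, -1, -1, -1, -1, 0, 3, 1
d²: 0, 1, 1, 1, 1, 0, 9, 1; Σd² = 14
ρ = 1 − 6·14/(8·63) = 1 − 84/504 = 0.833

0.833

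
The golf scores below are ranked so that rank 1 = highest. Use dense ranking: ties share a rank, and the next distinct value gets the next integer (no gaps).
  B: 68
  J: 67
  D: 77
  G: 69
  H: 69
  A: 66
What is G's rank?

2

Sorted (descending): 77, 69, 69, 68, 67, 66
The 2 values of 69 share dense rank 2.
Remaining distinct values take the next consecutive integers.
G has value 69 → rank 2.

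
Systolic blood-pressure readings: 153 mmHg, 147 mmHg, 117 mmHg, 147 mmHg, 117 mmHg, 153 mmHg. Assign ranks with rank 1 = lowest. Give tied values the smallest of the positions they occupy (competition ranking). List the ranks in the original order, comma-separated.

5, 3, 1, 3, 1, 5

Sorted (ascending): 117, 117, 147, 147, 153, 153
The 2 values of 117 occupy positions 1–2 → each gets rank 1.
The 2 values of 147 occupy positions 3–4 → each gets rank 3.
The 2 values of 153 occupy positions 5–6 → each gets rank 5.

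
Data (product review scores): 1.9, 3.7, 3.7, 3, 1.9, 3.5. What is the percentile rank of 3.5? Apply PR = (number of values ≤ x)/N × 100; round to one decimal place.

66.7

N = 6.
Strictly below 3.5: 3. Equal to 3.5: 1.
PR = 4/6 × 100 = 66.7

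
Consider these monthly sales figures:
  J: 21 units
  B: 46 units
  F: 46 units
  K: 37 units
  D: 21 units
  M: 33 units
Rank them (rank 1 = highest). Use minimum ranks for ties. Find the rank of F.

1

Sorted (descending): 46, 46, 37, 33, 21, 21
The 2 values of 46 occupy positions 1–2 → each gets rank 1.
The 2 values of 21 occupy positions 5–6 → each gets rank 5.
F has value 46 units → rank 1.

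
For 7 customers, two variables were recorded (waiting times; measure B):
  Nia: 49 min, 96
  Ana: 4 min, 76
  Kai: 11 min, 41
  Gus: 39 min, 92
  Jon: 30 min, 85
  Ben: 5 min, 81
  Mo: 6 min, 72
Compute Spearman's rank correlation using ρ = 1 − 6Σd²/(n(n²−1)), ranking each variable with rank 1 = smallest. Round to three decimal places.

Ranks of variable 1: 7, 1, 4, 6, 5, 2, 3
Ranks of variable 2: 7, 3, 1, 6, 5, 4, 2
d = r₁ − r₂: 0, -2, 3, 0, 0, -2, 1
d²: 0, 4, 9, 0, 0, 4, 1; Σd² = 18
ρ = 1 − 6·18/(7·48) = 1 − 108/336 = 0.679

0.679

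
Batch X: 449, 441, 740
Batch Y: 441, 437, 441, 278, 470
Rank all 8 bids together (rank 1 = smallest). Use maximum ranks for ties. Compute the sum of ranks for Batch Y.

Sorted (ascending): 278, 437, 441, 441, 441, 449, 470, 740
The 3 values of 441 occupy positions 3–5 → each gets rank 5.
Batch Y values → pooled ranks: 441→5, 437→2, 441→5, 278→1, 470→7
Rank sum = 5 + 2 + 5 + 1 + 7 = 20

20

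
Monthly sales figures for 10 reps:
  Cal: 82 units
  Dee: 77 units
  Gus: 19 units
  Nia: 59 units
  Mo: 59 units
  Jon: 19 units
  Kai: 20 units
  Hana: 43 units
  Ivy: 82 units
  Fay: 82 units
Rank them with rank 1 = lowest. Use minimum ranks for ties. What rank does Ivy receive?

8

Sorted (ascending): 19, 19, 20, 43, 59, 59, 77, 82, 82, 82
The 2 values of 19 occupy positions 1–2 → each gets rank 1.
The 2 values of 59 occupy positions 5–6 → each gets rank 5.
The 3 values of 82 occupy positions 8–10 → each gets rank 8.
Ivy has value 82 units → rank 8.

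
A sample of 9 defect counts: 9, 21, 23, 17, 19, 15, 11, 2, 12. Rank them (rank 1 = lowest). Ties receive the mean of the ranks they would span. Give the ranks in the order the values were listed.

Sorted (ascending): 2, 9, 11, 12, 15, 17, 19, 21, 23
No ties — each value takes its position as its rank.

2, 8, 9, 6, 7, 5, 3, 1, 4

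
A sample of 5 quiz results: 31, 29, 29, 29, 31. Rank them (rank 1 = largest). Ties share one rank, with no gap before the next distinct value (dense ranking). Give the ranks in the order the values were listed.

1, 2, 2, 2, 1

Sorted (descending): 31, 31, 29, 29, 29
The 2 values of 31 share dense rank 1.
The 3 values of 29 share dense rank 2.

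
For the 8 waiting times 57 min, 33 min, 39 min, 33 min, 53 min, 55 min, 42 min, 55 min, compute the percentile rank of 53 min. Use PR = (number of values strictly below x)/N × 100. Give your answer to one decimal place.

N = 8.
Strictly below 53: 4. Equal to 53: 1.
PR = 4/8 × 100 = 50.0

50.0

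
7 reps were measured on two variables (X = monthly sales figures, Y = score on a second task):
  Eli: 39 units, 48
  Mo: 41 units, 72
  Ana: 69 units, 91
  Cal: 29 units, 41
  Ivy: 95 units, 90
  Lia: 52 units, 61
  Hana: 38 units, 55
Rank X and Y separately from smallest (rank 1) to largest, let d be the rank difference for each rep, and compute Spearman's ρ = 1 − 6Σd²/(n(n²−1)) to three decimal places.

Ranks of variable 1: 3, 4, 6, 1, 7, 5, 2
Ranks of variable 2: 2, 5, 7, 1, 6, 4, 3
d = r₁ − r₂: 1, -1, -1, 0, 1, 1, -1
d²: 1, 1, 1, 0, 1, 1, 1; Σd² = 6
ρ = 1 − 6·6/(7·48) = 1 − 36/336 = 0.893

0.893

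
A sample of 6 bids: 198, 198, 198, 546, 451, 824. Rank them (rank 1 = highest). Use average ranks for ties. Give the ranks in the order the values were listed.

Sorted (descending): 824, 546, 451, 198, 198, 198
The 3 values of 198 occupy positions 4–6 → average rank 5.

5, 5, 5, 2, 3, 1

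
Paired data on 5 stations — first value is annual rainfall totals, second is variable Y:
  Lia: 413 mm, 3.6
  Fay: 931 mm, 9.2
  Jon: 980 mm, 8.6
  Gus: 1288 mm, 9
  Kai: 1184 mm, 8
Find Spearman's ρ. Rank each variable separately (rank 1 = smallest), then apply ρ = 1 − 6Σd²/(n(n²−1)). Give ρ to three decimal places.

0.300

Ranks of variable 1: 1, 2, 3, 5, 4
Ranks of variable 2: 1, 5, 3, 4, 2
d = r₁ − r₂: 0, -3, 0, 1, 2
d²: 0, 9, 0, 1, 4; Σd² = 14
ρ = 1 − 6·14/(5·24) = 1 − 84/120 = 0.300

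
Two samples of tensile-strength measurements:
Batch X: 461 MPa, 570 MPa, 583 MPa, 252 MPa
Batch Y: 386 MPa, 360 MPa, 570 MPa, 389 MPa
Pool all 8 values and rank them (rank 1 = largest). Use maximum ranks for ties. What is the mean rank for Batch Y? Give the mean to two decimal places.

5.25

Sorted (descending): 583, 570, 570, 461, 389, 386, 360, 252
The 2 values of 570 occupy positions 2–3 → each gets rank 3.
Batch Y values → pooled ranks: 386→6, 360→7, 570→3, 389→5
Mean rank = (6 + 7 + 3 + 5) / 4 = 5.25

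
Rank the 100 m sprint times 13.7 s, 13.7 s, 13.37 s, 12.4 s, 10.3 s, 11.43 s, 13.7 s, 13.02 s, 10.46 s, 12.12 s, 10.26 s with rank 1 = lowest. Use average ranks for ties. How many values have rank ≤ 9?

Sorted (ascending): 10.26, 10.3, 10.46, 11.43, 12.12, 12.4, 13.02, 13.37, 13.7, 13.7, 13.7
The 3 values of 13.7 occupy positions 9–11 → average rank 10.
Ranks ≤ 9: {1, 2, 3, 4, 5, 6, 7, 8} → 8 values.

8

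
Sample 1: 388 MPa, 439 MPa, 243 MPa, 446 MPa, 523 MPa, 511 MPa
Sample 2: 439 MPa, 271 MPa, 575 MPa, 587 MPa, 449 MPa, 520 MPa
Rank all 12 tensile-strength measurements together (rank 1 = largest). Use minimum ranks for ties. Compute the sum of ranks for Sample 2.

Sorted (descending): 587, 575, 523, 520, 511, 449, 446, 439, 439, 388, 271, 243
The 2 values of 439 occupy positions 8–9 → each gets rank 8.
Sample 2 values → pooled ranks: 439→8, 271→11, 575→2, 587→1, 449→6, 520→4
Rank sum = 8 + 11 + 2 + 1 + 6 + 4 = 32

32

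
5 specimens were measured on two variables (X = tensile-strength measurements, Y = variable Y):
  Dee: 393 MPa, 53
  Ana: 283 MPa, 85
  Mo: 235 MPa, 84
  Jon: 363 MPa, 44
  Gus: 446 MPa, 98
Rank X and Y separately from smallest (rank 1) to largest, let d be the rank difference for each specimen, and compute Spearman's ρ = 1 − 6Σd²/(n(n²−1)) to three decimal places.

0.200

Ranks of variable 1: 4, 2, 1, 3, 5
Ranks of variable 2: 2, 4, 3, 1, 5
d = r₁ − r₂: 2, -2, -2, 2, 0
d²: 4, 4, 4, 4, 0; Σd² = 16
ρ = 1 − 6·16/(5·24) = 1 − 96/120 = 0.200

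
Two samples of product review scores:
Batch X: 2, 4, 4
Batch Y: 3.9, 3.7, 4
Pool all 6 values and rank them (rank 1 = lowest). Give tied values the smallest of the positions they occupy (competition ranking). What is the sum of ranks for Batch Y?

9

Sorted (ascending): 2, 3.7, 3.9, 4, 4, 4
The 3 values of 4 occupy positions 4–6 → each gets rank 4.
Batch Y values → pooled ranks: 3.9→3, 3.7→2, 4→4
Rank sum = 3 + 2 + 4 = 9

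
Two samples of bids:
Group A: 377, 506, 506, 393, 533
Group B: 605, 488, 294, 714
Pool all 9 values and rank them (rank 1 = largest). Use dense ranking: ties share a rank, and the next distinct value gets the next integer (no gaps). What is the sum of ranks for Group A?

Sorted (descending): 714, 605, 533, 506, 506, 488, 393, 377, 294
The 2 values of 506 share dense rank 4.
Remaining distinct values take the next consecutive integers.
Group A values → pooled ranks: 377→7, 506→4, 506→4, 393→6, 533→3
Rank sum = 7 + 4 + 4 + 6 + 3 = 24

24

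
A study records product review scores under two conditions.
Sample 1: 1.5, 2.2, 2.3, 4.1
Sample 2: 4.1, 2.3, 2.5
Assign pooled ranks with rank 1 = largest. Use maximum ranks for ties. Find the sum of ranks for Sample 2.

10

Sorted (descending): 4.1, 4.1, 2.5, 2.3, 2.3, 2.2, 1.5
The 2 values of 4.1 occupy positions 1–2 → each gets rank 2.
The 2 values of 2.3 occupy positions 4–5 → each gets rank 5.
Sample 2 values → pooled ranks: 4.1→2, 2.3→5, 2.5→3
Rank sum = 2 + 5 + 3 = 10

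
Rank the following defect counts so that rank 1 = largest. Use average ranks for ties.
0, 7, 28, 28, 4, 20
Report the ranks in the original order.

Sorted (descending): 28, 28, 20, 7, 4, 0
The 2 values of 28 occupy positions 1–2 → average rank (1+2)/2 = 1.5.

6, 4, 1.5, 1.5, 5, 3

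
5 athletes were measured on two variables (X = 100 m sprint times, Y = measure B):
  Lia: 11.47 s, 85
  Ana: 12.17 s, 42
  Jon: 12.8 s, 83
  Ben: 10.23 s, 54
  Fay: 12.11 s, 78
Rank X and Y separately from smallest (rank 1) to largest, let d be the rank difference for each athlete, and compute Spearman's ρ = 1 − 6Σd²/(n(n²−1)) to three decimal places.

Ranks of variable 1: 2, 4, 5, 1, 3
Ranks of variable 2: 5, 1, 4, 2, 3
d = r₁ − r₂: -3, 3, 1, -1, 0
d²: 9, 9, 1, 1, 0; Σd² = 20
ρ = 1 − 6·20/(5·24) = 1 − 120/120 = 0.000

0.000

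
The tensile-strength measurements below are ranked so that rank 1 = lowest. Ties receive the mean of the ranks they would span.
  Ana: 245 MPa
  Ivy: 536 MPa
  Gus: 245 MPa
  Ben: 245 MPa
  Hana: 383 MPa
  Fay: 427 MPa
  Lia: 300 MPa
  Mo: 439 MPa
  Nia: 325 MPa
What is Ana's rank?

Sorted (ascending): 245, 245, 245, 300, 325, 383, 427, 439, 536
The 3 values of 245 occupy positions 1–3 → average rank 2.
Ana has value 245 MPa → rank 2.

2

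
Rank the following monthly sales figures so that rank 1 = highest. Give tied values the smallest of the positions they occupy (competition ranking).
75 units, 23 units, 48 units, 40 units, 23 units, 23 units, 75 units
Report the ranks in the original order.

Sorted (descending): 75, 75, 48, 40, 23, 23, 23
The 2 values of 75 occupy positions 1–2 → each gets rank 1.
The 3 values of 23 occupy positions 5–7 → each gets rank 5.

1, 5, 3, 4, 5, 5, 1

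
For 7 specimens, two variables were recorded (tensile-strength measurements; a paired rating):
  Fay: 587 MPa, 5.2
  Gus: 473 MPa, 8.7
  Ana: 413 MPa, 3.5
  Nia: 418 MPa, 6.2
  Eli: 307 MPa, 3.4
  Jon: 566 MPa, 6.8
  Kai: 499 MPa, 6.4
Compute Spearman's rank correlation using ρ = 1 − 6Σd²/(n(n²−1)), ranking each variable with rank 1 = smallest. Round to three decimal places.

0.536

Ranks of variable 1: 7, 4, 2, 3, 1, 6, 5
Ranks of variable 2: 3, 7, 2, 4, 1, 6, 5
d = r₁ − r₂: 4, -3, 0, -1, 0, 0, 0
d²: 16, 9, 0, 1, 0, 0, 0; Σd² = 26
ρ = 1 − 6·26/(7·48) = 1 − 156/336 = 0.536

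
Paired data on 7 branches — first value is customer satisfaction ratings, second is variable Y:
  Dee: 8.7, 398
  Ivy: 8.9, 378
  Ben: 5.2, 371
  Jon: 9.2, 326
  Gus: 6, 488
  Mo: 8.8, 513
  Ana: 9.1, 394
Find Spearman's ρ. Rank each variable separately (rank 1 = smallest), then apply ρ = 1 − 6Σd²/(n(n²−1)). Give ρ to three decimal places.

Ranks of variable 1: 3, 5, 1, 7, 2, 4, 6
Ranks of variable 2: 5, 3, 2, 1, 6, 7, 4
d = r₁ − r₂: -2, 2, -1, 6, -4, -3, 2
d²: 4, 4, 1, 36, 16, 9, 4; Σd² = 74
ρ = 1 − 6·74/(7·48) = 1 − 444/336 = -0.321

-0.321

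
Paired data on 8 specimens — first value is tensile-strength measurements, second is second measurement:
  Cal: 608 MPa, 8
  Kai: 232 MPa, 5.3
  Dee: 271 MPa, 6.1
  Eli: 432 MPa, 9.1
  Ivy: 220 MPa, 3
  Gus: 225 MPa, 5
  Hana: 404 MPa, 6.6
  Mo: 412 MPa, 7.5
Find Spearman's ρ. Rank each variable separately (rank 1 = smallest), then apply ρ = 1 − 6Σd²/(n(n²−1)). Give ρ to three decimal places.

Ranks of variable 1: 8, 3, 4, 7, 1, 2, 5, 6
Ranks of variable 2: 7, 3, 4, 8, 1, 2, 5, 6
d = r₁ − r₂: 1, 0, 0, -1, 0, 0, 0, 0
d²: 1, 0, 0, 1, 0, 0, 0, 0; Σd² = 2
ρ = 1 − 6·2/(8·63) = 1 − 12/504 = 0.976

0.976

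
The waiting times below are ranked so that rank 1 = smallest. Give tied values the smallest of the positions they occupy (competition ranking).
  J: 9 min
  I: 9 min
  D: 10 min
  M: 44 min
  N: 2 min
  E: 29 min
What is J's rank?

2

Sorted (ascending): 2, 9, 9, 10, 29, 44
The 2 values of 9 occupy positions 2–3 → each gets rank 2.
J has value 9 min → rank 2.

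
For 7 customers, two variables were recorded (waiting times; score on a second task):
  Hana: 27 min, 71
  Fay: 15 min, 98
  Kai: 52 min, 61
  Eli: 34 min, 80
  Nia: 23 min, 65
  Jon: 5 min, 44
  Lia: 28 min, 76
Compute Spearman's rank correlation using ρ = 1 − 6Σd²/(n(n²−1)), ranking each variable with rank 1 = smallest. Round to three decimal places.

0.107

Ranks of variable 1: 4, 2, 7, 6, 3, 1, 5
Ranks of variable 2: 4, 7, 2, 6, 3, 1, 5
d = r₁ − r₂: 0, -5, 5, 0, 0, 0, 0
d²: 0, 25, 25, 0, 0, 0, 0; Σd² = 50
ρ = 1 − 6·50/(7·48) = 1 − 300/336 = 0.107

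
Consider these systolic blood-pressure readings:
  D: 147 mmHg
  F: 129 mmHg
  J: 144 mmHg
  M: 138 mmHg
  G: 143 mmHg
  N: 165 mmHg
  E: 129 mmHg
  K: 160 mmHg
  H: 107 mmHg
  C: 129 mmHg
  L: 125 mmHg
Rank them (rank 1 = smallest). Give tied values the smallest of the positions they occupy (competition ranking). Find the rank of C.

Sorted (ascending): 107, 125, 129, 129, 129, 138, 143, 144, 147, 160, 165
The 3 values of 129 occupy positions 3–5 → each gets rank 3.
C has value 129 mmHg → rank 3.

3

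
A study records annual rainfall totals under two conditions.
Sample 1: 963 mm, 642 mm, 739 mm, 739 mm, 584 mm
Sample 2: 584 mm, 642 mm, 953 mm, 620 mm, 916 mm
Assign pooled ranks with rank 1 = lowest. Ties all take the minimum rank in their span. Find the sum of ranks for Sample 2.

Sorted (ascending): 584, 584, 620, 642, 642, 739, 739, 916, 953, 963
The 2 values of 584 occupy positions 1–2 → each gets rank 1.
The 2 values of 642 occupy positions 4–5 → each gets rank 4.
The 2 values of 739 occupy positions 6–7 → each gets rank 6.
Sample 2 values → pooled ranks: 584→1, 642→4, 953→9, 620→3, 916→8
Rank sum = 1 + 4 + 9 + 3 + 8 = 25

25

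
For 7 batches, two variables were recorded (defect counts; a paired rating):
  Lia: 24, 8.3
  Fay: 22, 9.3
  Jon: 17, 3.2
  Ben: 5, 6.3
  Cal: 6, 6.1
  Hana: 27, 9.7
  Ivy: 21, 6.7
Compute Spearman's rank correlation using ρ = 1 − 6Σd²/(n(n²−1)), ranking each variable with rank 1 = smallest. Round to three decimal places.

Ranks of variable 1: 6, 5, 3, 1, 2, 7, 4
Ranks of variable 2: 5, 6, 1, 3, 2, 7, 4
d = r₁ − r₂: 1, -1, 2, -2, 0, 0, 0
d²: 1, 1, 4, 4, 0, 0, 0; Σd² = 10
ρ = 1 − 6·10/(7·48) = 1 − 60/336 = 0.821

0.821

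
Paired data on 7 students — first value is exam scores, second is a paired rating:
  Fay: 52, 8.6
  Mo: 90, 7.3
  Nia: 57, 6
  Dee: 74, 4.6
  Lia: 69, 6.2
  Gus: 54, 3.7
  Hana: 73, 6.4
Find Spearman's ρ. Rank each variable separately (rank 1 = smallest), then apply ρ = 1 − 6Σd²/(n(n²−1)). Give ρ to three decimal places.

0.036

Ranks of variable 1: 1, 7, 3, 6, 4, 2, 5
Ranks of variable 2: 7, 6, 3, 2, 4, 1, 5
d = r₁ − r₂: -6, 1, 0, 4, 0, 1, 0
d²: 36, 1, 0, 16, 0, 1, 0; Σd² = 54
ρ = 1 − 6·54/(7·48) = 1 − 324/336 = 0.036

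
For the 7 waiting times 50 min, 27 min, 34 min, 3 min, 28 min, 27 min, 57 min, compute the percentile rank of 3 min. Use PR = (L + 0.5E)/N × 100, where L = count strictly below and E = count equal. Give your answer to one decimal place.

N = 7.
Strictly below 3: 0. Equal to 3: 1.
PR = (0 + 0.5·1)/7 × 100 = 7.1

7.1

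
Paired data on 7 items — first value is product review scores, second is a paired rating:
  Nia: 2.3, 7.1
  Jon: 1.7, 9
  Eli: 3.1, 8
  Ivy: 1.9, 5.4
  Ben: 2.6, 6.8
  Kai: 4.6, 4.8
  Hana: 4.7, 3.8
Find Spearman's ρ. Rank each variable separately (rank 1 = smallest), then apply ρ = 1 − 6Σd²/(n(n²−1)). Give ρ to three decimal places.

Ranks of variable 1: 3, 1, 5, 2, 4, 6, 7
Ranks of variable 2: 5, 7, 6, 3, 4, 2, 1
d = r₁ − r₂: -2, -6, -1, -1, 0, 4, 6
d²: 4, 36, 1, 1, 0, 16, 36; Σd² = 94
ρ = 1 − 6·94/(7·48) = 1 − 564/336 = -0.679

-0.679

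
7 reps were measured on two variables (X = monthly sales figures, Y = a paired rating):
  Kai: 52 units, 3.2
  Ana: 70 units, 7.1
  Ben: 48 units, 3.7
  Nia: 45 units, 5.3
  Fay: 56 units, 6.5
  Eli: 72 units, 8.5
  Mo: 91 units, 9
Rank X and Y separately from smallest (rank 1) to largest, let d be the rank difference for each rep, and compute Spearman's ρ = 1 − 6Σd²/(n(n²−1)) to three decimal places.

0.857

Ranks of variable 1: 3, 5, 2, 1, 4, 6, 7
Ranks of variable 2: 1, 5, 2, 3, 4, 6, 7
d = r₁ − r₂: 2, 0, 0, -2, 0, 0, 0
d²: 4, 0, 0, 4, 0, 0, 0; Σd² = 8
ρ = 1 − 6·8/(7·48) = 1 − 48/336 = 0.857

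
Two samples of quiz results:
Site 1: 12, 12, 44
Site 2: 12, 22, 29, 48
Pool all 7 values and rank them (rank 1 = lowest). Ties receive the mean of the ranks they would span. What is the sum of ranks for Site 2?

Sorted (ascending): 12, 12, 12, 22, 29, 44, 48
The 3 values of 12 occupy positions 1–3 → average rank 2.
Site 2 values → pooled ranks: 12→2, 22→4, 29→5, 48→7
Rank sum = 2 + 4 + 5 + 7 = 18

18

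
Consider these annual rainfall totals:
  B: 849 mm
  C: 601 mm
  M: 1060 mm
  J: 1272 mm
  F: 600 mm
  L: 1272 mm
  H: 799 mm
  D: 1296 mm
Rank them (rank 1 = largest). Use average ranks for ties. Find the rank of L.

Sorted (descending): 1296, 1272, 1272, 1060, 849, 799, 601, 600
The 2 values of 1272 occupy positions 2–3 → average rank (2+3)/2 = 2.5.
L has value 1272 mm → rank 2.5.

2.5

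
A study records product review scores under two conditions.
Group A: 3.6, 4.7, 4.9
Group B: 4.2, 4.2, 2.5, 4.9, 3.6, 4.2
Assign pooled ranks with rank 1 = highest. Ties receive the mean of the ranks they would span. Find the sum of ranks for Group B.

Sorted (descending): 4.9, 4.9, 4.7, 4.2, 4.2, 4.2, 3.6, 3.6, 2.5
The 2 values of 4.9 occupy positions 1–2 → average rank (1+2)/2 = 1.5.
The 3 values of 4.2 occupy positions 4–6 → average rank 5.
The 2 values of 3.6 occupy positions 7–8 → average rank (7+8)/2 = 7.5.
Group B values → pooled ranks: 4.2→5, 4.2→5, 2.5→9, 4.9→1.5, 3.6→7.5, 4.2→5
Rank sum = 5 + 5 + 9 + 1.5 + 7.5 + 5 = 33

33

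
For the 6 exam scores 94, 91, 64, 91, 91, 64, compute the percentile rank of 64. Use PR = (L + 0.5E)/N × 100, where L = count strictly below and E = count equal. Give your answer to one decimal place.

16.7

N = 6.
Strictly below 64: 0. Equal to 64: 2.
PR = (0 + 0.5·2)/6 × 100 = 16.7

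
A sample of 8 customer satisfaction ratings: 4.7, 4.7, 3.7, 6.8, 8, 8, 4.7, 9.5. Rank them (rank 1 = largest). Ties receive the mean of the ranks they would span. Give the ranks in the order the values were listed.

Sorted (descending): 9.5, 8, 8, 6.8, 4.7, 4.7, 4.7, 3.7
The 2 values of 8 occupy positions 2–3 → average rank (2+3)/2 = 2.5.
The 3 values of 4.7 occupy positions 5–7 → average rank 6.

6, 6, 8, 4, 2.5, 2.5, 6, 1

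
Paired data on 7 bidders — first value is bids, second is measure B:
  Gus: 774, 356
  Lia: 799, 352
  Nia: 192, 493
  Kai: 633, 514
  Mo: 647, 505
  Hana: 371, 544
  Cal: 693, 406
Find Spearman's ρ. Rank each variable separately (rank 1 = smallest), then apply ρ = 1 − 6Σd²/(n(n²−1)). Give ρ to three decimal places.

Ranks of variable 1: 6, 7, 1, 3, 4, 2, 5
Ranks of variable 2: 2, 1, 4, 6, 5, 7, 3
d = r₁ − r₂: 4, 6, -3, -3, -1, -5, 2
d²: 16, 36, 9, 9, 1, 25, 4; Σd² = 100
ρ = 1 − 6·100/(7·48) = 1 − 600/336 = -0.786

-0.786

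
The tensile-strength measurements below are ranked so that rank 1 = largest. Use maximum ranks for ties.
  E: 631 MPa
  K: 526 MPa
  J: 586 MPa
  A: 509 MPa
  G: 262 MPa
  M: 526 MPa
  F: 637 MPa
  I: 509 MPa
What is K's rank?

Sorted (descending): 637, 631, 586, 526, 526, 509, 509, 262
The 2 values of 526 occupy positions 4–5 → each gets rank 5.
The 2 values of 509 occupy positions 6–7 → each gets rank 7.
K has value 526 MPa → rank 5.

5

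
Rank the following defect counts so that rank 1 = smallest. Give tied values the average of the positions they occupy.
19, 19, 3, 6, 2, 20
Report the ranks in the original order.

4.5, 4.5, 2, 3, 1, 6

Sorted (ascending): 2, 3, 6, 19, 19, 20
The 2 values of 19 occupy positions 4–5 → average rank (4+5)/2 = 4.5.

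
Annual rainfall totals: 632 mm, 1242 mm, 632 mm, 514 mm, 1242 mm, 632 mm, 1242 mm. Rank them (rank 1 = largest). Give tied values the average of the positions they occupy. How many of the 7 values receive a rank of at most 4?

Sorted (descending): 1242, 1242, 1242, 632, 632, 632, 514
The 3 values of 1242 occupy positions 1–3 → average rank 2.
The 3 values of 632 occupy positions 4–6 → average rank 5.
Ranks ≤ 4: {2, 2, 2} → 3 values.

3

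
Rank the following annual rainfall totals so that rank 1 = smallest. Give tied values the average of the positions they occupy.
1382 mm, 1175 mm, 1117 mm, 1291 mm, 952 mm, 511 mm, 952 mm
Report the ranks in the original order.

7, 5, 4, 6, 2.5, 1, 2.5

Sorted (ascending): 511, 952, 952, 1117, 1175, 1291, 1382
The 2 values of 952 occupy positions 2–3 → average rank (2+3)/2 = 2.5.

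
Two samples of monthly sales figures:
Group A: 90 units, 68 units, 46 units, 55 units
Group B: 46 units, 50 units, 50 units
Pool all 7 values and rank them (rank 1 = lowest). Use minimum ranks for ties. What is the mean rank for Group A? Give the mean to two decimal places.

Sorted (ascending): 46, 46, 50, 50, 55, 68, 90
The 2 values of 46 occupy positions 1–2 → each gets rank 1.
The 2 values of 50 occupy positions 3–4 → each gets rank 3.
Group A values → pooled ranks: 90→7, 68→6, 46→1, 55→5
Mean rank = (7 + 6 + 1 + 5) / 4 = 4.75

4.75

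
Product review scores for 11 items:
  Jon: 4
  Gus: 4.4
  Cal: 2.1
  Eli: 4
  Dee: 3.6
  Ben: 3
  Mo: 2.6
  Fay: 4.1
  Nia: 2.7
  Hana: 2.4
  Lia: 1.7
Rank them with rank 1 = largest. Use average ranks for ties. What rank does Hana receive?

Sorted (descending): 4.4, 4.1, 4, 4, 3.6, 3, 2.7, 2.6, 2.4, 2.1, 1.7
The 2 values of 4 occupy positions 3–4 → average rank (3+4)/2 = 3.5.
Hana has value 2.4 → rank 9.

9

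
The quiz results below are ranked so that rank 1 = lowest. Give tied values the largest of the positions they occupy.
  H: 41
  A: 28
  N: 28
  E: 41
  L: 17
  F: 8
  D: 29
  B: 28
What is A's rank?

5

Sorted (ascending): 8, 17, 28, 28, 28, 29, 41, 41
The 3 values of 28 occupy positions 3–5 → each gets rank 5.
The 2 values of 41 occupy positions 7–8 → each gets rank 8.
A has value 28 → rank 5.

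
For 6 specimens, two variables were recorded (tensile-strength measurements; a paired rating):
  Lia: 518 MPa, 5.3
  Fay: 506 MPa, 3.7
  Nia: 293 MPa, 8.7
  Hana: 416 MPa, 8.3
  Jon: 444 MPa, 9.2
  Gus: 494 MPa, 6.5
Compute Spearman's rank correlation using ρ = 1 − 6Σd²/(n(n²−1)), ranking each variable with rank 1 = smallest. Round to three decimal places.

-0.771

Ranks of variable 1: 6, 5, 1, 2, 3, 4
Ranks of variable 2: 2, 1, 5, 4, 6, 3
d = r₁ − r₂: 4, 4, -4, -2, -3, 1
d²: 16, 16, 16, 4, 9, 1; Σd² = 62
ρ = 1 − 6·62/(6·35) = 1 − 372/210 = -0.771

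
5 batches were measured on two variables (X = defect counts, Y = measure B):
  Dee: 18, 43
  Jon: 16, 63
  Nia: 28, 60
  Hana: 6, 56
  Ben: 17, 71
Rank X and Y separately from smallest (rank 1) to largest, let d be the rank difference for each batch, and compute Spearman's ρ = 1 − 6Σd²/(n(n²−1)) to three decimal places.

-0.100

Ranks of variable 1: 4, 2, 5, 1, 3
Ranks of variable 2: 1, 4, 3, 2, 5
d = r₁ − r₂: 3, -2, 2, -1, -2
d²: 9, 4, 4, 1, 4; Σd² = 22
ρ = 1 − 6·22/(5·24) = 1 − 132/120 = -0.100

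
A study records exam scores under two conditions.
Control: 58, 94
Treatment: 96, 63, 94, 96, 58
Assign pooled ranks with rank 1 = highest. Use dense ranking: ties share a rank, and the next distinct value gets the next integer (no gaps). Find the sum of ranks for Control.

Sorted (descending): 96, 96, 94, 94, 63, 58, 58
The 2 values of 96 share dense rank 1.
The 2 values of 94 share dense rank 2.
The 2 values of 58 share dense rank 4.
Remaining distinct values take the next consecutive integers.
Control values → pooled ranks: 58→4, 94→2
Rank sum = 4 + 2 = 6

6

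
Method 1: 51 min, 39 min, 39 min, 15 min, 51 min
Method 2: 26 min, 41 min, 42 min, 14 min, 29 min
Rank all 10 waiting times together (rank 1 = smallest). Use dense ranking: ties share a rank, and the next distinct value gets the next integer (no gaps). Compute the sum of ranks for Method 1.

28

Sorted (ascending): 14, 15, 26, 29, 39, 39, 41, 42, 51, 51
The 2 values of 39 share dense rank 5.
The 2 values of 51 share dense rank 8.
Remaining distinct values take the next consecutive integers.
Method 1 values → pooled ranks: 51→8, 39→5, 39→5, 15→2, 51→8
Rank sum = 8 + 5 + 5 + 2 + 8 = 28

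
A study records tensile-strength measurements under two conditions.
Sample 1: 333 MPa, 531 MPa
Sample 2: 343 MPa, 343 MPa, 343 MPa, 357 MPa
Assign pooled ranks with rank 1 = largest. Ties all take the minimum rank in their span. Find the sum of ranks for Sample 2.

11

Sorted (descending): 531, 357, 343, 343, 343, 333
The 3 values of 343 occupy positions 3–5 → each gets rank 3.
Sample 2 values → pooled ranks: 343→3, 343→3, 343→3, 357→2
Rank sum = 3 + 3 + 3 + 2 = 11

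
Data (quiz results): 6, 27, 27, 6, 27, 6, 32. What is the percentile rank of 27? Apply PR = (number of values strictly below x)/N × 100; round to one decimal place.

42.9

N = 7.
Strictly below 27: 3. Equal to 27: 3.
PR = 3/7 × 100 = 42.9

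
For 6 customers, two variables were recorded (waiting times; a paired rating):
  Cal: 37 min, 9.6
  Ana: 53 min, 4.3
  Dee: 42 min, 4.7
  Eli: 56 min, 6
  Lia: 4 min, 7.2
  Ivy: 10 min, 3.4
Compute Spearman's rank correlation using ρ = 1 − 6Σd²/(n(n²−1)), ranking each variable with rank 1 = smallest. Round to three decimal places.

-0.143

Ranks of variable 1: 3, 5, 4, 6, 1, 2
Ranks of variable 2: 6, 2, 3, 4, 5, 1
d = r₁ − r₂: -3, 3, 1, 2, -4, 1
d²: 9, 9, 1, 4, 16, 1; Σd² = 40
ρ = 1 − 6·40/(6·35) = 1 − 240/210 = -0.143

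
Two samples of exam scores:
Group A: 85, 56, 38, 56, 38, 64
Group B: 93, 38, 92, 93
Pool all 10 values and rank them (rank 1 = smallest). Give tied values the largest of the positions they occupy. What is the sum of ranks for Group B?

31

Sorted (ascending): 38, 38, 38, 56, 56, 64, 85, 92, 93, 93
The 3 values of 38 occupy positions 1–3 → each gets rank 3.
The 2 values of 56 occupy positions 4–5 → each gets rank 5.
The 2 values of 93 occupy positions 9–10 → each gets rank 10.
Group B values → pooled ranks: 93→10, 38→3, 92→8, 93→10
Rank sum = 10 + 3 + 8 + 10 = 31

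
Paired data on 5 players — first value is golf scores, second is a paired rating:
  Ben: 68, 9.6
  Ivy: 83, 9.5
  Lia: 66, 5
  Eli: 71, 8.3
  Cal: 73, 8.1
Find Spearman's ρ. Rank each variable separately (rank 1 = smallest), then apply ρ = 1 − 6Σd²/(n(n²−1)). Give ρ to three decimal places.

0.300

Ranks of variable 1: 2, 5, 1, 3, 4
Ranks of variable 2: 5, 4, 1, 3, 2
d = r₁ − r₂: -3, 1, 0, 0, 2
d²: 9, 1, 0, 0, 4; Σd² = 14
ρ = 1 − 6·14/(5·24) = 1 − 84/120 = 0.300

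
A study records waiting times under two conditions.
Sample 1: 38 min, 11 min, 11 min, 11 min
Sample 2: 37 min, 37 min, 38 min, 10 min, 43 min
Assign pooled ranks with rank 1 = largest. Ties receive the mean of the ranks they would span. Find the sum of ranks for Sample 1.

23.5

Sorted (descending): 43, 38, 38, 37, 37, 11, 11, 11, 10
The 2 values of 38 occupy positions 2–3 → average rank (2+3)/2 = 2.5.
The 2 values of 37 occupy positions 4–5 → average rank (4+5)/2 = 4.5.
The 3 values of 11 occupy positions 6–8 → average rank 7.
Sample 1 values → pooled ranks: 38→2.5, 11→7, 11→7, 11→7
Rank sum = 2.5 + 7 + 7 + 7 = 23.5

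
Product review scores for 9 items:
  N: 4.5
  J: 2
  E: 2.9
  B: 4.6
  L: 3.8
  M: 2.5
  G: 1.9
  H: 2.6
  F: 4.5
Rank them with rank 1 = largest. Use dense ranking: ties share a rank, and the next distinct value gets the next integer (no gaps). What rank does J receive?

Sorted (descending): 4.6, 4.5, 4.5, 3.8, 2.9, 2.6, 2.5, 2, 1.9
The 2 values of 4.5 share dense rank 2.
Remaining distinct values take the next consecutive integers.
J has value 2 → rank 7.

7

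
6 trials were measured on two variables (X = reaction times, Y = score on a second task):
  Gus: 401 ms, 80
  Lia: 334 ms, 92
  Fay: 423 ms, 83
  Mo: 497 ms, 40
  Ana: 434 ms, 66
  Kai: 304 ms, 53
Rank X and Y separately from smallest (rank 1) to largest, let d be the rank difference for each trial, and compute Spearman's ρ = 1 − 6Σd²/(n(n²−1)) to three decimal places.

Ranks of variable 1: 3, 2, 4, 6, 5, 1
Ranks of variable 2: 4, 6, 5, 1, 3, 2
d = r₁ − r₂: -1, -4, -1, 5, 2, -1
d²: 1, 16, 1, 25, 4, 1; Σd² = 48
ρ = 1 − 6·48/(6·35) = 1 − 288/210 = -0.371

-0.371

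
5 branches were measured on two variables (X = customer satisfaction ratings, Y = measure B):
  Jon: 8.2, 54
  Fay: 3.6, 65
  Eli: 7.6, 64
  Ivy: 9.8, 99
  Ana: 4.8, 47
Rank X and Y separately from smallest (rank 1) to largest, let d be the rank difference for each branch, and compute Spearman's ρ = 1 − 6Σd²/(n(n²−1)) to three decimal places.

0.300

Ranks of variable 1: 4, 1, 3, 5, 2
Ranks of variable 2: 2, 4, 3, 5, 1
d = r₁ − r₂: 2, -3, 0, 0, 1
d²: 4, 9, 0, 0, 1; Σd² = 14
ρ = 1 − 6·14/(5·24) = 1 − 84/120 = 0.300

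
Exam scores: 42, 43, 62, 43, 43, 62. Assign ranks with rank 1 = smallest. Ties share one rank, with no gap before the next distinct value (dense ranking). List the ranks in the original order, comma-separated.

1, 2, 3, 2, 2, 3

Sorted (ascending): 42, 43, 43, 43, 62, 62
The 3 values of 43 share dense rank 2.
The 2 values of 62 share dense rank 3.
Remaining distinct values take the next consecutive integers.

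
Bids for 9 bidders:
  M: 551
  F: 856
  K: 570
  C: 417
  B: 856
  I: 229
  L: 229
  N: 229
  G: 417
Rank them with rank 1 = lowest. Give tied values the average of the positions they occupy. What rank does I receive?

2

Sorted (ascending): 229, 229, 229, 417, 417, 551, 570, 856, 856
The 3 values of 229 occupy positions 1–3 → average rank 2.
The 2 values of 417 occupy positions 4–5 → average rank (4+5)/2 = 4.5.
The 2 values of 856 occupy positions 8–9 → average rank (8+9)/2 = 8.5.
I has value 229 → rank 2.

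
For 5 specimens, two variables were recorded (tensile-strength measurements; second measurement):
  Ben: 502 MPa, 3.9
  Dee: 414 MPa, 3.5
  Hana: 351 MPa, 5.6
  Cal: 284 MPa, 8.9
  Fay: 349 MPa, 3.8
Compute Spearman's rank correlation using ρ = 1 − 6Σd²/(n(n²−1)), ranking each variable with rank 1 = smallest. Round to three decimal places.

-0.500

Ranks of variable 1: 5, 4, 3, 1, 2
Ranks of variable 2: 3, 1, 4, 5, 2
d = r₁ − r₂: 2, 3, -1, -4, 0
d²: 4, 9, 1, 16, 0; Σd² = 30
ρ = 1 − 6·30/(5·24) = 1 − 180/120 = -0.500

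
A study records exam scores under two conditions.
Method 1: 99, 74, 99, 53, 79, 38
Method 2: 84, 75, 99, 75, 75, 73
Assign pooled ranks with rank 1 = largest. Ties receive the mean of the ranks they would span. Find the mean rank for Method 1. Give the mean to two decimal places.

6.83

Sorted (descending): 99, 99, 99, 84, 79, 75, 75, 75, 74, 73, 53, 38
The 3 values of 99 occupy positions 1–3 → average rank 2.
The 3 values of 75 occupy positions 6–8 → average rank 7.
Method 1 values → pooled ranks: 99→2, 74→9, 99→2, 53→11, 79→5, 38→12
Mean rank = (2 + 9 + 2 + 11 + 5 + 12) / 6 = 6.83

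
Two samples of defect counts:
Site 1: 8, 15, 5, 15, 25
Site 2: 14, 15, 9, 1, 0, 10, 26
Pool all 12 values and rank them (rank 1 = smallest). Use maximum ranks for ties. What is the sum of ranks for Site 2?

43

Sorted (ascending): 0, 1, 5, 8, 9, 10, 14, 15, 15, 15, 25, 26
The 3 values of 15 occupy positions 8–10 → each gets rank 10.
Site 2 values → pooled ranks: 14→7, 15→10, 9→5, 1→2, 0→1, 10→6, 26→12
Rank sum = 7 + 10 + 5 + 2 + 1 + 6 + 12 = 43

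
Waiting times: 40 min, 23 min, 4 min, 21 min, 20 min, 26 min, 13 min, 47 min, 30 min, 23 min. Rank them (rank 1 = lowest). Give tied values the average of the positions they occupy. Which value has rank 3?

20

Sorted (ascending): 4, 13, 20, 21, 23, 23, 26, 30, 40, 47
The 2 values of 23 occupy positions 5–6 → average rank (5+6)/2 = 5.5.
Rank 3 → value 20.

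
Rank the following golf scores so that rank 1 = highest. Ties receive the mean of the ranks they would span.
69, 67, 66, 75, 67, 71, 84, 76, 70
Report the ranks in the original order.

Sorted (descending): 84, 76, 75, 71, 70, 69, 67, 67, 66
The 2 values of 67 occupy positions 7–8 → average rank (7+8)/2 = 7.5.

6, 7.5, 9, 3, 7.5, 4, 1, 2, 5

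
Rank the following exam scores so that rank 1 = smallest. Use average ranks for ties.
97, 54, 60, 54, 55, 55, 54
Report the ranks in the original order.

Sorted (ascending): 54, 54, 54, 55, 55, 60, 97
The 3 values of 54 occupy positions 1–3 → average rank 2.
The 2 values of 55 occupy positions 4–5 → average rank (4+5)/2 = 4.5.

7, 2, 6, 2, 4.5, 4.5, 2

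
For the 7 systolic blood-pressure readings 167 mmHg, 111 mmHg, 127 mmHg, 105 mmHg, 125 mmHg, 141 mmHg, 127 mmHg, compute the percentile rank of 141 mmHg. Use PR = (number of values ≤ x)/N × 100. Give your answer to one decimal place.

85.7

N = 7.
Strictly below 141: 5. Equal to 141: 1.
PR = 6/7 × 100 = 85.7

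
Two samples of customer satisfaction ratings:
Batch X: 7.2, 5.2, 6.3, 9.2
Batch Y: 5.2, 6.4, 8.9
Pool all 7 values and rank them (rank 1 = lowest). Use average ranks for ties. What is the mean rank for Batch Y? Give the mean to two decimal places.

3.83

Sorted (ascending): 5.2, 5.2, 6.3, 6.4, 7.2, 8.9, 9.2
The 2 values of 5.2 occupy positions 1–2 → average rank (1+2)/2 = 1.5.
Batch Y values → pooled ranks: 5.2→1.5, 6.4→4, 8.9→6
Mean rank = (1.5 + 4 + 6) / 3 = 3.83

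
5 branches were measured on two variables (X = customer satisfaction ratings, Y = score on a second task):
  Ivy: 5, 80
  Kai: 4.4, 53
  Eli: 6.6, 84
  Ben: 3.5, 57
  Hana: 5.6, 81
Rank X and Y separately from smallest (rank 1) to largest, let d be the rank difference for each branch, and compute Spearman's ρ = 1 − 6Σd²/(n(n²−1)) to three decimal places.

0.900

Ranks of variable 1: 3, 2, 5, 1, 4
Ranks of variable 2: 3, 1, 5, 2, 4
d = r₁ − r₂: 0, 1, 0, -1, 0
d²: 0, 1, 0, 1, 0; Σd² = 2
ρ = 1 − 6·2/(5·24) = 1 − 12/120 = 0.900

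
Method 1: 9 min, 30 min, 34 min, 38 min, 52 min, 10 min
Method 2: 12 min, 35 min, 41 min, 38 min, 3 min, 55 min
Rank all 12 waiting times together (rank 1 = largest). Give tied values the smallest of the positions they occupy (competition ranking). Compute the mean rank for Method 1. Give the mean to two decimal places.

7.00

Sorted (descending): 55, 52, 41, 38, 38, 35, 34, 30, 12, 10, 9, 3
The 2 values of 38 occupy positions 4–5 → each gets rank 4.
Method 1 values → pooled ranks: 9→11, 30→8, 34→7, 38→4, 52→2, 10→10
Mean rank = (11 + 8 + 7 + 4 + 2 + 10) / 6 = 7.00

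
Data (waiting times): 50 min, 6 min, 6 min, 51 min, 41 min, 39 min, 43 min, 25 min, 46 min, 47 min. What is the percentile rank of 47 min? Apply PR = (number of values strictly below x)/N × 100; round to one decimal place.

N = 10.
Strictly below 47: 7. Equal to 47: 1.
PR = 7/10 × 100 = 70.0

70.0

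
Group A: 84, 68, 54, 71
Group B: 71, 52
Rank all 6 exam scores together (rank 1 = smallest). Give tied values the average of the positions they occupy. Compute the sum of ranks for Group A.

15.5

Sorted (ascending): 52, 54, 68, 71, 71, 84
The 2 values of 71 occupy positions 4–5 → average rank (4+5)/2 = 4.5.
Group A values → pooled ranks: 84→6, 68→3, 54→2, 71→4.5
Rank sum = 6 + 3 + 2 + 4.5 = 15.5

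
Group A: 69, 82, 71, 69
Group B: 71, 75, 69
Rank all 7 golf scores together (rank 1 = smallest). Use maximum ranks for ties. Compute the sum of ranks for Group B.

14

Sorted (ascending): 69, 69, 69, 71, 71, 75, 82
The 3 values of 69 occupy positions 1–3 → each gets rank 3.
The 2 values of 71 occupy positions 4–5 → each gets rank 5.
Group B values → pooled ranks: 71→5, 75→6, 69→3
Rank sum = 5 + 6 + 3 = 14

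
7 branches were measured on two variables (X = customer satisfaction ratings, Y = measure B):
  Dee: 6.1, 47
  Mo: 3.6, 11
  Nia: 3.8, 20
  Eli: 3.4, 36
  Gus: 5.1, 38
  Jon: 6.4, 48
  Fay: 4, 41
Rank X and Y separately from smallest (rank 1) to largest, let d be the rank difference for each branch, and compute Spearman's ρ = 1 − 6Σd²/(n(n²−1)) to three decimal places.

Ranks of variable 1: 6, 2, 3, 1, 5, 7, 4
Ranks of variable 2: 6, 1, 2, 3, 4, 7, 5
d = r₁ − r₂: 0, 1, 1, -2, 1, 0, -1
d²: 0, 1, 1, 4, 1, 0, 1; Σd² = 8
ρ = 1 − 6·8/(7·48) = 1 − 48/336 = 0.857

0.857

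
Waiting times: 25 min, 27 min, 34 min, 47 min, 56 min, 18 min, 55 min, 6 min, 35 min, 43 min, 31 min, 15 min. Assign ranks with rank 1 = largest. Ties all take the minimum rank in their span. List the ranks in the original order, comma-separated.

9, 8, 6, 3, 1, 10, 2, 12, 5, 4, 7, 11

Sorted (descending): 56, 55, 47, 43, 35, 34, 31, 27, 25, 18, 15, 6
No ties — each value takes its position as its rank.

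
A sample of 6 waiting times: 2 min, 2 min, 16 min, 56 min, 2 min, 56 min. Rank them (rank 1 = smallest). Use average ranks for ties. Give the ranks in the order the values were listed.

Sorted (ascending): 2, 2, 2, 16, 56, 56
The 3 values of 2 occupy positions 1–3 → average rank 2.
The 2 values of 56 occupy positions 5–6 → average rank (5+6)/2 = 5.5.

2, 2, 4, 5.5, 2, 5.5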